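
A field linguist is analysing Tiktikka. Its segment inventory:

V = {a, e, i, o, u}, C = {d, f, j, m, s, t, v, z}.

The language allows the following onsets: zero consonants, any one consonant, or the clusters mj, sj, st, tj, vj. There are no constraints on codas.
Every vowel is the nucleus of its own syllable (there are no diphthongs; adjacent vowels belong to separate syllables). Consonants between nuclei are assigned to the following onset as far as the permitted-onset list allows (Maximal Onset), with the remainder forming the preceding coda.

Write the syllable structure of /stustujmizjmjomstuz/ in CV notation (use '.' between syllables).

CCV.CCVC.CVCC.CCVC.CCVC

Vowels present: u, u, i, o, u; each is a nucleus, giving 5 syllables.
/u…u/ gap (V1→V2): /st/ — entire cluster is a permitted onset → onset /st/, coda ∅.
/u…i/ gap (V2→V3): /jm/ — longest licit onset from the right is /m/, leaving /j/ as coda.
/i…o/ gap (V3→V4): cluster /zjmj/ — the longest permitted-onset suffix is /mj/; onset = /mj/, preceding coda = /zj/.
/o…u/ gap (V4→V5): /mst/ — longest licit onset from the right is /st/, leaving /m/ as coda.
Putting it together: stu.stuj.mizj.mjom.stuz.
Mapping each syllable to C/V: /stu/ → CCV, /stuj/ → CCVC, /mizj/ → CVCC, /mjom/ → CCVC, /stuz/ → CCVC.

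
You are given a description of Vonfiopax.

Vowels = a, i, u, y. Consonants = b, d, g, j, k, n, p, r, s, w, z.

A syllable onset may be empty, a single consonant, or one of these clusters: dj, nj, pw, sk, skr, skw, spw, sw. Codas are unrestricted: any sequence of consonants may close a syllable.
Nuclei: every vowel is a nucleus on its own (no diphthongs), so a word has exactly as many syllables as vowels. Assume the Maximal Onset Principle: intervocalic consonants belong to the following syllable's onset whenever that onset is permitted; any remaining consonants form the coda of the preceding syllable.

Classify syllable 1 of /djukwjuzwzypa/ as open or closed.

closed

Vowels present: u, u, y, a; each is a nucleus, giving 4 syllables.
σ1/σ2 boundary: /kwj/ splits as /kw/ + /j/ (/j/ is the longest suffix that is a licit onset).
σ2/σ3 boundary: /zwz/ — longest licit onset from the right is /z/, leaving /zw/ as coda.
σ3/σ4 boundary: just /p/ — single C goes to the following onset.
Result: djukw.juzw.zy.pa.
Syllable 1 is /djukw/ with coda /kw/, so it is closed.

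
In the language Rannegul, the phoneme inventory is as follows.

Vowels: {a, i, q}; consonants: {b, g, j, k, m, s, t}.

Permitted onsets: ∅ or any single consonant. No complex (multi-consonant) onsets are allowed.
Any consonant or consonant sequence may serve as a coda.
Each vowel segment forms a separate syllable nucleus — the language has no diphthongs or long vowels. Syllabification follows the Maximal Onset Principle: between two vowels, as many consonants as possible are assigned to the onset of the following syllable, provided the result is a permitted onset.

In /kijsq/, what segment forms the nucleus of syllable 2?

q

The vowels are i, q — 2 nuclei, so 2 syllables.
The second nucleus (vowel 2 from the left) is /q/.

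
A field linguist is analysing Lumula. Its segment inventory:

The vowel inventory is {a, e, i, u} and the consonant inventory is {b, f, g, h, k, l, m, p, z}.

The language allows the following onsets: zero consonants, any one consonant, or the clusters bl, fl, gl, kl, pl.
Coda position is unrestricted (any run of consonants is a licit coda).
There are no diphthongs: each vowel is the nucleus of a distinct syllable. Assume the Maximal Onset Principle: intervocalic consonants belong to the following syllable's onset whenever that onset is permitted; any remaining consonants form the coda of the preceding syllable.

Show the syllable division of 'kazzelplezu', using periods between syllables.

kaz.zel.ple.zu

The vowels are a, e, e, u — 4 nuclei, so 4 syllables.
σ1/σ2 boundary: /zz/; trying suffixes from longest down, /z/ is the first permitted one, so coda /z/ | onset /z/.
σ2/σ3 boundary: cluster /lpl/ — the longest permitted-onset suffix is /pl/; onset = /pl/, preceding coda = /l/.
σ3/σ4 boundary: just /z/ — single C goes to the following onset.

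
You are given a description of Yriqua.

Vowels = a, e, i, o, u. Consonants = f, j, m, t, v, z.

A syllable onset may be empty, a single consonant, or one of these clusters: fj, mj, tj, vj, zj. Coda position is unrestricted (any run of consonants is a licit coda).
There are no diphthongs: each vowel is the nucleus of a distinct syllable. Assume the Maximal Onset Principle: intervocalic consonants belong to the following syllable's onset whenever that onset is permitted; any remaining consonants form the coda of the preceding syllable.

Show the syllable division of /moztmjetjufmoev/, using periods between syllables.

Nuclei (vowels): o, e, u, o, e → 5 syllables.
V1 /o/ – V2 /e/: /ztmj/ splits as /zt/ + /mj/ (/mj/ is the longest suffix that is a licit onset).
V2 /e/ – V3 /u/: /tj/ — entire cluster is a permitted onset → onset /tj/, coda ∅.
V3 /u/ – V4 /o/: /fm/ — longest licit onset from the right is /m/, leaving /f/ as coda.
V4 /o/ – V5 /e/: hiatus — the boundary sits between the two vowels.

mozt.mje.tjuf.mo.ev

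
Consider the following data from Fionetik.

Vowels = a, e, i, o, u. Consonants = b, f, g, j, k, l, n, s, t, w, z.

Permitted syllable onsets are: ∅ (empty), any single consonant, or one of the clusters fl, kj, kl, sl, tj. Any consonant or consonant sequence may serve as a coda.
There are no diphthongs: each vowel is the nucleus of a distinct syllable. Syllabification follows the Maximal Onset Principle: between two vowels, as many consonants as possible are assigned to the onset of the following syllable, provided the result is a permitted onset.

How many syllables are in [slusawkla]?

3

The vowels are u, a, a — 3 nuclei, so 3 syllables.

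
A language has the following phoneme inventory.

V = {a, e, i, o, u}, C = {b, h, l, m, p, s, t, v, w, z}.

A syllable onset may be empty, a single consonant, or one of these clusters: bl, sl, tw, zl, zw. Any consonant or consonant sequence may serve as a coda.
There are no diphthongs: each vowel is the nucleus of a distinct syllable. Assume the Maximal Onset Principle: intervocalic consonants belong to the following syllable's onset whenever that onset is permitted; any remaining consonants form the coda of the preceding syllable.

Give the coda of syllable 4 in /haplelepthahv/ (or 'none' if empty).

The vowels are a, e, e, a — 4 nuclei, so 4 syllables.
V1 /a/ – V2 /e/: /pl/ splits as /p/ + /l/ (/l/ is the longest suffix that is a licit onset).
V2 /e/ – V3 /e/: /l/ is a single consonant, so it becomes the next onset.
V3 /e/ – V4 /a/: /pth/; trying suffixes from longest down, /h/ is the first permitted one, so coda /pt/ | onset /h/.
So the parse is hap.le.lept.hahv.
Syllable 4 is /hahv/: onset /h/, nucleus /a/, coda /hv/.

hv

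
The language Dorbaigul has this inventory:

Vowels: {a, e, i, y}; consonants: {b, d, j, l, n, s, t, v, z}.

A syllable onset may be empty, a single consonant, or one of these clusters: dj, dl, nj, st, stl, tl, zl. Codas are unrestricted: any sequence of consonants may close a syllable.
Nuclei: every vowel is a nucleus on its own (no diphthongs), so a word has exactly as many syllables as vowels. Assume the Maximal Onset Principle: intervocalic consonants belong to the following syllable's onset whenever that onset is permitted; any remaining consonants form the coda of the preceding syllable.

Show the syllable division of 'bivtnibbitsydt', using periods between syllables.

bivt.nib.bit.sydt

The vowels are i, i, i, y — 4 nuclei, so 4 syllables.
V1 /i/ – V2 /i/: cluster /vtn/ — the longest permitted-onset suffix is /n/; onset = /n/, preceding coda = /vt/.
V2 /i/ – V3 /i/: /bb/; trying suffixes from longest down, /b/ is the first permitted one, so coda /b/ | onset /b/.
V3 /i/ – V4 /y/: /ts/; trying suffixes from longest down, /s/ is the first permitted one, so coda /t/ | onset /s/.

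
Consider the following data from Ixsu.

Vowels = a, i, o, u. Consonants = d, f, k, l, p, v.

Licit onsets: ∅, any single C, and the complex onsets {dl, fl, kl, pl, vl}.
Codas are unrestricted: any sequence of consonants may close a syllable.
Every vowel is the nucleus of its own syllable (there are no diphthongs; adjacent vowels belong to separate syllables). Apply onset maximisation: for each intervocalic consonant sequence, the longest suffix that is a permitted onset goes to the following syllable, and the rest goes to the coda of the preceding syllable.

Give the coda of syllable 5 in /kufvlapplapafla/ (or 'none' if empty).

none

Nuclei (vowels): u, a, a, a, a → 5 syllables.
σ1/σ2 boundary: cluster /fvl/ — the longest permitted-onset suffix is /vl/; onset = /vl/, preceding coda = /f/.
σ2/σ3 boundary: cluster /ppl/ — the longest permitted-onset suffix is /pl/; onset = /pl/, preceding coda = /p/.
σ3/σ4 boundary: /p/ → onset of the next syllable (single consonants are always licit onsets).
σ4/σ5 boundary: cluster /fl/ — /fl/ is itself a permitted onset, so the whole cluster goes right; preceding coda = ∅.
So the parse is kuf.vlap.pla.pa.fla.
Syllable 5 is /fla/: onset /fl/, nucleus /a/, coda ∅.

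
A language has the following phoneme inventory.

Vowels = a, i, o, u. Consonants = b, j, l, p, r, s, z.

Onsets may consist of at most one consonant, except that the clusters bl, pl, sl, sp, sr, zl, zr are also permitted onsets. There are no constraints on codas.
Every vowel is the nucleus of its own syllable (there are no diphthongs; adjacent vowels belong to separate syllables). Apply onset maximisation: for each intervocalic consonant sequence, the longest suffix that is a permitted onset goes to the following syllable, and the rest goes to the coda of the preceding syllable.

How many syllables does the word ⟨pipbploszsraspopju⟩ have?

5

Vowels present: i, o, a, o, u; each is a nucleus, giving 5 syllables.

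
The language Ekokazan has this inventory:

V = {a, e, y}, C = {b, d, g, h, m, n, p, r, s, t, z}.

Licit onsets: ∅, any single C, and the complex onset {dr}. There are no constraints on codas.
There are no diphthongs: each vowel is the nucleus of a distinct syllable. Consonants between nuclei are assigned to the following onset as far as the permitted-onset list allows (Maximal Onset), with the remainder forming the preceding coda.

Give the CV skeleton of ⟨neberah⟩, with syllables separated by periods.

Vowels present: e, e, a; each is a nucleus, giving 3 syllables.
/e…e/ gap (V1→V2): /b/ → onset of the next syllable (single consonants are always licit onsets).
/e…a/ gap (V2→V3): just /r/ — single C goes to the following onset.
Putting it together: ne.be.rah.
Mapping each syllable to C/V: /ne/ → CV, /be/ → CV, /rah/ → CVC.

CV.CV.CVC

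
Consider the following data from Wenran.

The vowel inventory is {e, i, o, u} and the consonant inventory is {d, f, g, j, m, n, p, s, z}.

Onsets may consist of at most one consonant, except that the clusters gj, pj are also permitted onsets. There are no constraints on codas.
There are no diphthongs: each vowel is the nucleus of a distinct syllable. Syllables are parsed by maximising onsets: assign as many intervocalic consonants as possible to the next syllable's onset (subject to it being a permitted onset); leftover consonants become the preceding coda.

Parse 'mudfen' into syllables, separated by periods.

Vowels present: u, e; each is a nucleus, giving 2 syllables.
Between /u/ (V1) and /e/ (V2): cluster /df/ — the longest permitted-onset suffix is /f/; onset = /f/, preceding coda = /d/.

mud.fen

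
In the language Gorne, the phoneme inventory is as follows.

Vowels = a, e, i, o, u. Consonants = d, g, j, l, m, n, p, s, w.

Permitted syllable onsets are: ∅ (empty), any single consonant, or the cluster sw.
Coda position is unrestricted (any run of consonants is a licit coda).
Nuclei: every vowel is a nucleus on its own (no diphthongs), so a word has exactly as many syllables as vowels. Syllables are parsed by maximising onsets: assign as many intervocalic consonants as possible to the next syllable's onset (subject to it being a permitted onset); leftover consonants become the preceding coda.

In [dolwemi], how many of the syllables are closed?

1

Vowels present: o, e, i; each is a nucleus, giving 3 syllables.
σ1/σ2 boundary: /lw/; trying suffixes from longest down, /w/ is the first permitted one, so coda /l/ | onset /w/.
σ2/σ3 boundary: /m/ is a single consonant, so it becomes the next onset.
Result: dol.we.mi.
Classifying each syllable: /dol/ (closed), /we/ (open), /mi/ (open).
Closed syllables: 1.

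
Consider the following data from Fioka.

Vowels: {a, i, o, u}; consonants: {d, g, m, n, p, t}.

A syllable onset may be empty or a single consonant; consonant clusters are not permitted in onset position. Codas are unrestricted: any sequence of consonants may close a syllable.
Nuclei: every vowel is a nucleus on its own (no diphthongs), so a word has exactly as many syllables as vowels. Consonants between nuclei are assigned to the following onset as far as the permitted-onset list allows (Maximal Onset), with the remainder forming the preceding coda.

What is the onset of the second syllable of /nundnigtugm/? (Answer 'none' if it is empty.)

n

The vowels are u, i, u — 3 nuclei, so 3 syllables.
σ1/σ2 boundary: cluster /ndn/ — the longest permitted-onset suffix is /n/; onset = /n/, preceding coda = /nd/.
σ2/σ3 boundary: /gt/ splits as /g/ + /t/ (/t/ is the longest suffix that is a licit onset).
Result: nund.nig.tugm.
Syllable 2 is /nig/: onset /n/, nucleus /i/, coda /g/.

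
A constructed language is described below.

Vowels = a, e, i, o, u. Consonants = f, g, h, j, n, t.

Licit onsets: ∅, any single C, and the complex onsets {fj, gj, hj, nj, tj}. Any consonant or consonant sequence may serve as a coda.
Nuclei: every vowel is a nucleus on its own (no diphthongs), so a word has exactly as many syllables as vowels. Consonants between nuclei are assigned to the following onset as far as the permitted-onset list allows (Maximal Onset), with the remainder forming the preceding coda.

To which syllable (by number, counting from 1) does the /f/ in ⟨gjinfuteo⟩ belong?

Vowels present: i, u, e, o; each is a nucleus, giving 4 syllables.
σ1/σ2 boundary: /nf/; trying suffixes from longest down, /f/ is the first permitted one, so coda /n/ | onset /f/.
σ2/σ3 boundary: just /t/ — single C goes to the following onset.
σ3/σ4 boundary: nothing intervenes; syllable break is V.V.
Result: gjin.fu.te.o.
The /f/ is in the onset of syllable 2 (/fu/).

2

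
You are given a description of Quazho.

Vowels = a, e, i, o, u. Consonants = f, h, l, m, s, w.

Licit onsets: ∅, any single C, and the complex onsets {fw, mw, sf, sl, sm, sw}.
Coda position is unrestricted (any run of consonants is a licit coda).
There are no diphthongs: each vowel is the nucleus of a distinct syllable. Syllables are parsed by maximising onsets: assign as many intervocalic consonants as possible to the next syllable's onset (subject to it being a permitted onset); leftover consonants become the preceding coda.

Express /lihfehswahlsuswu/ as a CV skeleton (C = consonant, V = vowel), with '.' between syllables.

CVC.CVC.CCVCC.CV.CCV

Nuclei (vowels): i, e, a, u, u → 5 syllables.
σ1/σ2 boundary: /hf/ — longest licit onset from the right is /f/, leaving /h/ as coda.
σ2/σ3 boundary: cluster /hsw/ — the longest permitted-onset suffix is /sw/; onset = /sw/, preceding coda = /h/.
σ3/σ4 boundary: /hls/ — longest licit onset from the right is /s/, leaving /hl/ as coda.
σ4/σ5 boundary: cluster /sw/ — /sw/ is itself a permitted onset, so the whole cluster goes right; preceding coda = ∅.
Result: lih.feh.swahl.su.swu.
Mapping each syllable to C/V: /lih/ → CVC, /feh/ → CVC, /swahl/ → CCVCC, /su/ → CV, /swu/ → CCV.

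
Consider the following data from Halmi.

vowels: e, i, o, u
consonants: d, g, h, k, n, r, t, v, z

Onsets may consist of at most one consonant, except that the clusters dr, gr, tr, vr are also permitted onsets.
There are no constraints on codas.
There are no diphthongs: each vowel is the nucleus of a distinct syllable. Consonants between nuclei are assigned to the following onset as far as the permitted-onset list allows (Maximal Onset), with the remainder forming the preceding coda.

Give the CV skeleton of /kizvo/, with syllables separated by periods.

CVC.CV

Nuclei (vowels): i, o → 2 syllables.
Between /i/ (V1) and /o/ (V2): /zv/ splits as /z/ + /v/ (/v/ is the longest suffix that is a licit onset).
So the parse is kiz.vo.
Mapping each syllable to C/V: /kiz/ → CVC, /vo/ → CV.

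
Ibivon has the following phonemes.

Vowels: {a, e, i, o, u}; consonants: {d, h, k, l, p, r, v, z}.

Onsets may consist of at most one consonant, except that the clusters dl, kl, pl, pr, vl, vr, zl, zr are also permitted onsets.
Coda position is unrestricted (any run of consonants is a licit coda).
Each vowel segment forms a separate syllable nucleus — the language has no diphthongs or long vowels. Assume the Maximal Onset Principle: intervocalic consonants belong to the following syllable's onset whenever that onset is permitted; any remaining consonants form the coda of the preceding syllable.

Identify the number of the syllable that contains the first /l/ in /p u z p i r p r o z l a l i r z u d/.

The vowels are u, i, o, a, i, u — 6 nuclei, so 6 syllables.
Between /u/ (V1) and /i/ (V2): cluster /zp/ — the longest permitted-onset suffix is /p/; onset = /p/, preceding coda = /z/.
Between /i/ (V2) and /o/ (V3): /rpr/; trying suffixes from longest down, /pr/ is the first permitted one, so coda /r/ | onset /pr/.
Between /o/ (V3) and /a/ (V4): /zl/ — entire cluster is a permitted onset → onset /zl/, coda ∅.
Between /a/ (V4) and /i/ (V5): just /l/ — single C goes to the following onset.
Between /i/ (V5) and /u/ (V6): /rz/; trying suffixes from longest down, /z/ is the first permitted one, so coda /r/ | onset /z/.
Syllabification: puz.pir.pro.zla.lir.zud.
The first /l/ is in the onset of syllable 4 (/zla/).

4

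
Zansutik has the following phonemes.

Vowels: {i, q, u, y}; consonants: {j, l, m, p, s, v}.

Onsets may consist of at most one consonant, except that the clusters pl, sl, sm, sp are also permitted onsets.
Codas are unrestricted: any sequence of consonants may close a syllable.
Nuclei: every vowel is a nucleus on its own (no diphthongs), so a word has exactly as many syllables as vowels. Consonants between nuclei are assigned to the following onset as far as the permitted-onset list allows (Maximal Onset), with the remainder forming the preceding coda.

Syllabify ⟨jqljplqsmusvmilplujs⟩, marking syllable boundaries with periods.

The vowels are q, q, u, i, u — 5 nuclei, so 5 syllables.
σ1/σ2 boundary: /ljpl/ — longest licit onset from the right is /pl/, leaving /lj/ as coda.
σ2/σ3 boundary: /sm/ is a licit onset in full, so it all attaches to the next syllable.
σ3/σ4 boundary: cluster /svm/ — the longest permitted-onset suffix is /m/; onset = /m/, preceding coda = /sv/.
σ4/σ5 boundary: /lpl/ — longest licit onset from the right is /pl/, leaving /l/ as coda.

jqlj.plq.smusv.mil.plujs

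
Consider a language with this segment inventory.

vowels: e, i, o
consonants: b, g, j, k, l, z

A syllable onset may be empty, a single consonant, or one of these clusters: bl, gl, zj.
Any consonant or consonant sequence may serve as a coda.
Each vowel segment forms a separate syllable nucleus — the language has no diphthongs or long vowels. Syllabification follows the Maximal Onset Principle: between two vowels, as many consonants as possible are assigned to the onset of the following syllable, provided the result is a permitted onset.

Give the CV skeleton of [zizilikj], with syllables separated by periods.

CV.CV.CVCC

Vowels present: i, i, i; each is a nucleus, giving 3 syllables.
V1 /i/ – V2 /i/: /z/ → onset of the next syllable (single consonants are always licit onsets).
V2 /i/ – V3 /i/: /l/ is a single consonant, so it becomes the next onset.
Syllabification: zi.zi.likj.
Mapping each syllable to C/V: /zi/ → CV, /zi/ → CV, /likj/ → CVCC.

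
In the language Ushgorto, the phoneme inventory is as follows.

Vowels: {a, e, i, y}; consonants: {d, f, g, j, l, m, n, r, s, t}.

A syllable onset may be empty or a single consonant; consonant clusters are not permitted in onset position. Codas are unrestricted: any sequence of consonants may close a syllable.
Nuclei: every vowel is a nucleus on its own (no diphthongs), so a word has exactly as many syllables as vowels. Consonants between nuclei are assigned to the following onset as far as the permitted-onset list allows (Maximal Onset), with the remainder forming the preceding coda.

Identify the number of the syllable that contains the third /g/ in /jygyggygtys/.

3

Nuclei (vowels): y, y, y, y → 4 syllables.
V1 /y/ – V2 /y/: just /g/ — single C goes to the following onset.
V2 /y/ – V3 /y/: /gg/; trying suffixes from longest down, /g/ is the first permitted one, so coda /g/ | onset /g/.
V3 /y/ – V4 /y/: /gt/ splits as /g/ + /t/ (/t/ is the longest suffix that is a licit onset).
Syllabification: jy.gyg.gyg.tys.
The third /g/ is in the onset of syllable 3 (/gyg/).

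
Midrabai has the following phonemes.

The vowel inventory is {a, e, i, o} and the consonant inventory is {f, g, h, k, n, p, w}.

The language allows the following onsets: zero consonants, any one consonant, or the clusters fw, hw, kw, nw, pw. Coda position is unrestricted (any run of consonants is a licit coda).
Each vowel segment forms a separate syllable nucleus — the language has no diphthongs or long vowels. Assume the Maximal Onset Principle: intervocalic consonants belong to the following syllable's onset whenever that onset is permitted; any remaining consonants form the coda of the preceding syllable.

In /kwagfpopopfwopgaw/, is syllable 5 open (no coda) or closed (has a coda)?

closed

The vowels are a, o, o, o, a — 5 nuclei, so 5 syllables.
V1 /a/ – V2 /o/: /gfp/; trying suffixes from longest down, /p/ is the first permitted one, so coda /gf/ | onset /p/.
V2 /o/ – V3 /o/: /p/ is a single consonant, so it becomes the next onset.
V3 /o/ – V4 /o/: cluster /pfw/ — the longest permitted-onset suffix is /fw/; onset = /fw/, preceding coda = /p/.
V4 /o/ – V5 /a/: /pg/ splits as /p/ + /g/ (/g/ is the longest suffix that is a licit onset).
Syllabification: kwagf.po.pop.fwop.gaw.
Syllable 5 is /gaw/ with coda /w/, so it is closed.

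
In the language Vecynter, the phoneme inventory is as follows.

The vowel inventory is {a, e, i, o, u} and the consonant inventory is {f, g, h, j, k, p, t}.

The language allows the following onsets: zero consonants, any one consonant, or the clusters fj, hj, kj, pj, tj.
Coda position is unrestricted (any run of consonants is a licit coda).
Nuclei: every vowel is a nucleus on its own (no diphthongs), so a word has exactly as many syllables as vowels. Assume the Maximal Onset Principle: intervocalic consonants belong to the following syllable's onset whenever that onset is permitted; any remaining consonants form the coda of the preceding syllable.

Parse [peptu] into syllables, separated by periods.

pep.tu

The vowels are e, u — 2 nuclei, so 2 syllables.
Between /e/ (V1) and /u/ (V2): /pt/ — longest licit onset from the right is /t/, leaving /p/ as coda.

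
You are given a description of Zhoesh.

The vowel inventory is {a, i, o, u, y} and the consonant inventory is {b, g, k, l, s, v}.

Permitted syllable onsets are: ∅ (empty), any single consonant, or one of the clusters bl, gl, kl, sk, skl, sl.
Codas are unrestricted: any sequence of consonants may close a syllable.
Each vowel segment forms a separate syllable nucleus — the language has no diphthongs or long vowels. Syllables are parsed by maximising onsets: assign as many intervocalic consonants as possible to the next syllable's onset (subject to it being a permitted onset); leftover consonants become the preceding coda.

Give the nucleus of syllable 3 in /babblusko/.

Vowels present: a, u, o; each is a nucleus, giving 3 syllables.
The third nucleus (vowel 3 from the left) is /o/.

o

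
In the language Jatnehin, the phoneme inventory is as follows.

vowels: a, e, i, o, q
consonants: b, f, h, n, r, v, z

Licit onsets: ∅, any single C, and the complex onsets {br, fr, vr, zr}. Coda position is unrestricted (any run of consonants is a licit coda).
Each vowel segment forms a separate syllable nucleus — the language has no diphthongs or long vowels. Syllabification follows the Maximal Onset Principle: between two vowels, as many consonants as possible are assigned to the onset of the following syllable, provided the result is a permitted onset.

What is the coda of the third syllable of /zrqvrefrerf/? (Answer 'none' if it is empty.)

Nuclei (vowels): q, e, e → 3 syllables.
V1 /q/ – V2 /e/: /vr/ is a licit onset in full, so it all attaches to the next syllable.
V2 /e/ – V3 /e/: cluster /fr/ — /fr/ is itself a permitted onset, so the whole cluster goes right; preceding coda = ∅.
So the parse is zrq.vre.frerf.
Syllable 3 is /frerf/: onset /fr/, nucleus /e/, coda /rf/.

rf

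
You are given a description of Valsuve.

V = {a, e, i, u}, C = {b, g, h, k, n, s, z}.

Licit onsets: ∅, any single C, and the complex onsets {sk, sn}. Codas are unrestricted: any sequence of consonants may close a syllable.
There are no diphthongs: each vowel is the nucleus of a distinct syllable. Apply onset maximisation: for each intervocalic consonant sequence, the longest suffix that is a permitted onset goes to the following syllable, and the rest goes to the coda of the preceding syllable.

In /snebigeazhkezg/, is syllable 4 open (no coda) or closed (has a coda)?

closed

Vowels present: e, i, e, a, e; each is a nucleus, giving 5 syllables.
σ1/σ2 boundary: /b/ is a single consonant, so it becomes the next onset.
σ2/σ3 boundary: /g/ is a single consonant, so it becomes the next onset.
σ3/σ4 boundary: no consonants, so the boundary falls immediately after /e/.
σ4/σ5 boundary: /zhk/ splits as /zh/ + /k/ (/k/ is the longest suffix that is a licit onset).
Syllabification: sne.bi.ge.azh.kezg.
Syllable 4 is /azh/ with coda /zh/, so it is closed.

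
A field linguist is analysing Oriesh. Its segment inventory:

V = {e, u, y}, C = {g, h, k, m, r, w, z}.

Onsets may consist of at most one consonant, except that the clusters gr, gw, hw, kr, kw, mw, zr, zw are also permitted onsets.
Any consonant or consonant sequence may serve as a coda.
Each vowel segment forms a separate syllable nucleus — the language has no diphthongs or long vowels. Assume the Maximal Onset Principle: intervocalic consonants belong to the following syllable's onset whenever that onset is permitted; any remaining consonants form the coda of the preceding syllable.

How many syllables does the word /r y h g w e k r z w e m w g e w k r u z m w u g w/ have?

6

Vowels present: y, e, e, e, u, u; each is a nucleus, giving 6 syllables.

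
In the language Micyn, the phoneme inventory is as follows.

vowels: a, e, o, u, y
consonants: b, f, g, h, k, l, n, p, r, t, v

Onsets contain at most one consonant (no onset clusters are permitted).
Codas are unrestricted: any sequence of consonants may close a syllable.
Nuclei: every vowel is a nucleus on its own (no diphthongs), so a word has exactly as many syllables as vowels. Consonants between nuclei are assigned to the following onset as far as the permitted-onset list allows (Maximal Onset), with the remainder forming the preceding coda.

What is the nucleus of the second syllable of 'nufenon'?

The vowels are u, e, o — 3 nuclei, so 3 syllables.
The second nucleus (vowel 2 from the left) is /e/.

e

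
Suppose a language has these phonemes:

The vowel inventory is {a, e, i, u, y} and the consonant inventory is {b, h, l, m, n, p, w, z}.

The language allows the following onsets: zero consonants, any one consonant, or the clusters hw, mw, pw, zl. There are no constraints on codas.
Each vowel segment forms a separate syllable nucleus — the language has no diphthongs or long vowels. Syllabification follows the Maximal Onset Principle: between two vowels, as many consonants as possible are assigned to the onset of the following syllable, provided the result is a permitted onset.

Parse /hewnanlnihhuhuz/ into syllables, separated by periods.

hew.nanl.nih.hu.huz

Vowels present: e, a, i, u, u; each is a nucleus, giving 5 syllables.
σ1/σ2 boundary: cluster /wn/ — the longest permitted-onset suffix is /n/; onset = /n/, preceding coda = /w/.
σ2/σ3 boundary: /nln/ — longest licit onset from the right is /n/, leaving /nl/ as coda.
σ3/σ4 boundary: /hh/ splits as /h/ + /h/ (/h/ is the longest suffix that is a licit onset).
σ4/σ5 boundary: /h/ is a single consonant, so it becomes the next onset.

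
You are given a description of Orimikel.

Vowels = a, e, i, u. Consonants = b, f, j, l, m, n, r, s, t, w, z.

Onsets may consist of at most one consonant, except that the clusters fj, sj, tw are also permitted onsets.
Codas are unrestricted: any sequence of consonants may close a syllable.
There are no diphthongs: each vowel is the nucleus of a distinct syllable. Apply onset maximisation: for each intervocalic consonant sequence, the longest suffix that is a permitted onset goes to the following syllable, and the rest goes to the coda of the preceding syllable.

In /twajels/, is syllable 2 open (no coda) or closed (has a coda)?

closed

Nuclei (vowels): a, e → 2 syllables.
Between /a/ (V1) and /e/ (V2): /j/ → onset of the next syllable (single consonants are always licit onsets).
So the parse is twa.jels.
Syllable 2 is /jels/ with coda /ls/, so it is closed.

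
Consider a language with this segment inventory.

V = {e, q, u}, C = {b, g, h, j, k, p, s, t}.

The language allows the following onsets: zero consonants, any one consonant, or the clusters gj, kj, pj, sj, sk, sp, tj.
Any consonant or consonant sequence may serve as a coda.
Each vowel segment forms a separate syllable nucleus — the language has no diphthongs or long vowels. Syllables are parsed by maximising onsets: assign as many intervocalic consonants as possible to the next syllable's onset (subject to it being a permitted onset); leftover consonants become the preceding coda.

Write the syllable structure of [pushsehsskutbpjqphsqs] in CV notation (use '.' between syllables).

The vowels are u, e, u, q, q — 5 nuclei, so 5 syllables.
σ1/σ2 boundary: cluster /shs/ — the longest permitted-onset suffix is /s/; onset = /s/, preceding coda = /sh/.
σ2/σ3 boundary: cluster /hssk/ — the longest permitted-onset suffix is /sk/; onset = /sk/, preceding coda = /hs/.
σ3/σ4 boundary: /tbpj/ — longest licit onset from the right is /pj/, leaving /tb/ as coda.
σ4/σ5 boundary: /phs/; trying suffixes from longest down, /s/ is the first permitted one, so coda /ph/ | onset /s/.
Putting it together: push.sehs.skutb.pjqph.sqs.
Mapping each syllable to C/V: /push/ → CVCC, /sehs/ → CVCC, /skutb/ → CCVCC, /pjqph/ → CCVCC, /sqs/ → CVC.

CVCC.CVCC.CCVCC.CCVCC.CVC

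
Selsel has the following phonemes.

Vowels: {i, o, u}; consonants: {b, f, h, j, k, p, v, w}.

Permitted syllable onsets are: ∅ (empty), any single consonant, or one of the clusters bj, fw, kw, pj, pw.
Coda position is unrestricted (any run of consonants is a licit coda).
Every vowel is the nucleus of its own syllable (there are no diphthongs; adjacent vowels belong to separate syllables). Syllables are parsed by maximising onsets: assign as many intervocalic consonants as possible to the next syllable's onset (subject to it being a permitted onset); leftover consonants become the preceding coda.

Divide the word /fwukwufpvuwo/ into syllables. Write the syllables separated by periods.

fwu.kwufp.vu.wo

Vowels present: u, u, u, o; each is a nucleus, giving 4 syllables.
/u…u/ gap (V1→V2): /kw/ is a licit onset in full, so it all attaches to the next syllable.
/u…u/ gap (V2→V3): /fpv/ splits as /fp/ + /v/ (/v/ is the longest suffix that is a licit onset).
/u…o/ gap (V3→V4): /w/ → onset of the next syllable (single consonants are always licit onsets).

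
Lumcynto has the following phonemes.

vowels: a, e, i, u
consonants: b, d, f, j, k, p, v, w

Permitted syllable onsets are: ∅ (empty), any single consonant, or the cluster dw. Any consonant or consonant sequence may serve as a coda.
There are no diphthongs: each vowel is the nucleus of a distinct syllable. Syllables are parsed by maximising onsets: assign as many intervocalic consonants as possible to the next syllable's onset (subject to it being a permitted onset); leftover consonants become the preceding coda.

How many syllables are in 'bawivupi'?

4

Vowels present: a, i, u, i; each is a nucleus, giving 4 syllables.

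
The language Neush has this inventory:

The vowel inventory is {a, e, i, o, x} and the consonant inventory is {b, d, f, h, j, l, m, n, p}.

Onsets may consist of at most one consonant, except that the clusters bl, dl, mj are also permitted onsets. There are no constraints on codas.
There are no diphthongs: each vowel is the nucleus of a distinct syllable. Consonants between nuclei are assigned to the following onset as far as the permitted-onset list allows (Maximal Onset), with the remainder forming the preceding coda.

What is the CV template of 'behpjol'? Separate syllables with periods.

CVCC.CVC

Nuclei (vowels): e, o → 2 syllables.
/e…o/ gap (V1→V2): /hpj/; trying suffixes from longest down, /j/ is the first permitted one, so coda /hp/ | onset /j/.
Result: behp.jol.
Mapping each syllable to C/V: /behp/ → CVCC, /jol/ → CVC.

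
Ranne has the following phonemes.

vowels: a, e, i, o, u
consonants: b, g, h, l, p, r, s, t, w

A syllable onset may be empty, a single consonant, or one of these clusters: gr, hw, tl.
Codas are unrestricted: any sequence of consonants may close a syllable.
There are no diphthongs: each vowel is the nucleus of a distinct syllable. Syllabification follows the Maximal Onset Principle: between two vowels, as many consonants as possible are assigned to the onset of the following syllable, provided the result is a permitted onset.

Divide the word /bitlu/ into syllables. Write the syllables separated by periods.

bi.tlu

Nuclei (vowels): i, u → 2 syllables.
Between /i/ (V1) and /u/ (V2): cluster /tl/ — /tl/ is itself a permitted onset, so the whole cluster goes right; preceding coda = ∅.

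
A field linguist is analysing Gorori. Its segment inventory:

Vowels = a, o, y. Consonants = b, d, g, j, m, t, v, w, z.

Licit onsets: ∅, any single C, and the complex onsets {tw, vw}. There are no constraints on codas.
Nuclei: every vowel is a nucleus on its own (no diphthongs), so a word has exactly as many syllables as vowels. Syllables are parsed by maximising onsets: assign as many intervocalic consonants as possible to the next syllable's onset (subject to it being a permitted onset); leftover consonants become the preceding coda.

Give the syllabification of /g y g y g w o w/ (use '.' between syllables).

Nuclei (vowels): y, y, o → 3 syllables.
Between /y/ (V1) and /y/ (V2): /g/ is a single consonant, so it becomes the next onset.
Between /y/ (V2) and /o/ (V3): cluster /gw/ — the longest permitted-onset suffix is /w/; onset = /w/, preceding coda = /g/.

gy.gyg.wow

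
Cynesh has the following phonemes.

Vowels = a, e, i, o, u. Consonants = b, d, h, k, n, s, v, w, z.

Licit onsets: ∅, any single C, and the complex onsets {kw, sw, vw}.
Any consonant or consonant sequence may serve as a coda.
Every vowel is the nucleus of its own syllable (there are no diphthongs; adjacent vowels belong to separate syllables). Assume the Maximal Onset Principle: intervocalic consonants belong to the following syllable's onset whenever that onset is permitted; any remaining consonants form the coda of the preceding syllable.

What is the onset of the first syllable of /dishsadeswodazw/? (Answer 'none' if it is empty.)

The vowels are i, a, e, o, a — 5 nuclei, so 5 syllables.
/i…a/ gap (V1→V2): /shs/ — longest licit onset from the right is /s/, leaving /sh/ as coda.
/a…e/ gap (V2→V3): just /d/ — single C goes to the following onset.
/e…o/ gap (V3→V4): /sw/ is a licit onset in full, so it all attaches to the next syllable.
/o…a/ gap (V4→V5): /d/ is a single consonant, so it becomes the next onset.
Syllabification: dish.sa.de.swo.dazw.
Syllable 1 is /dish/: onset /d/, nucleus /i/, coda /sh/.

d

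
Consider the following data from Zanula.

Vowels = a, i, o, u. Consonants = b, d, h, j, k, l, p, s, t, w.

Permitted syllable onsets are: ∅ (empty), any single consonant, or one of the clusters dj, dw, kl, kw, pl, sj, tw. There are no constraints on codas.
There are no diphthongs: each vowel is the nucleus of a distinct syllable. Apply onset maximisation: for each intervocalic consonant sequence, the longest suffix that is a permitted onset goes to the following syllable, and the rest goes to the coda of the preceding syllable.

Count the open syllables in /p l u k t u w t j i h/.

The vowels are u, u, i — 3 nuclei, so 3 syllables.
σ1/σ2 boundary: /kt/ — longest licit onset from the right is /t/, leaving /k/ as coda.
σ2/σ3 boundary: /wtj/ — longest licit onset from the right is /j/, leaving /wt/ as coda.
Syllabification: pluk.tuwt.jih.
Classifying each syllable: /pluk/ (closed), /tuwt/ (closed), /jih/ (closed).
Open syllables: 0.

0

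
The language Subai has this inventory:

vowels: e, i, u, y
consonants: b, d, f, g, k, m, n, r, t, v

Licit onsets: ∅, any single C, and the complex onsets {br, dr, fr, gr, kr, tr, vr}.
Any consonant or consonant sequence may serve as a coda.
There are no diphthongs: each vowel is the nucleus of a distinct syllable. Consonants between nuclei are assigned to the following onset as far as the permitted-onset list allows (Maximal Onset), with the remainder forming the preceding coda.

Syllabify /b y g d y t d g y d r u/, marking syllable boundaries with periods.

byg.dytd.gy.dru

The vowels are y, y, y, u — 4 nuclei, so 4 syllables.
V1 /y/ – V2 /y/: /gd/ splits as /g/ + /d/ (/d/ is the longest suffix that is a licit onset).
V2 /y/ – V3 /y/: /tdg/ splits as /td/ + /g/ (/g/ is the longest suffix that is a licit onset).
V3 /y/ – V4 /u/: /dr/ — entire cluster is a permitted onset → onset /dr/, coda ∅.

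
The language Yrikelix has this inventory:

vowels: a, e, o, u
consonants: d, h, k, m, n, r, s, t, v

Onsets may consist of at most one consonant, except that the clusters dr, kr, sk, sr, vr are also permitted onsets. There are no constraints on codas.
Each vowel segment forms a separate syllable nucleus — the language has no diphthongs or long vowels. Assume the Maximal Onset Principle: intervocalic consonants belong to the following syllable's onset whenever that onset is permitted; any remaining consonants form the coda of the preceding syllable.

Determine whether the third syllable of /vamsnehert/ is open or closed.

closed

Vowels present: a, e, e; each is a nucleus, giving 3 syllables.
σ1/σ2 boundary: /msn/ — longest licit onset from the right is /n/, leaving /ms/ as coda.
σ2/σ3 boundary: just /h/ — single C goes to the following onset.
Putting it together: vams.ne.hert.
Syllable 3 is /hert/ with coda /rt/, so it is closed.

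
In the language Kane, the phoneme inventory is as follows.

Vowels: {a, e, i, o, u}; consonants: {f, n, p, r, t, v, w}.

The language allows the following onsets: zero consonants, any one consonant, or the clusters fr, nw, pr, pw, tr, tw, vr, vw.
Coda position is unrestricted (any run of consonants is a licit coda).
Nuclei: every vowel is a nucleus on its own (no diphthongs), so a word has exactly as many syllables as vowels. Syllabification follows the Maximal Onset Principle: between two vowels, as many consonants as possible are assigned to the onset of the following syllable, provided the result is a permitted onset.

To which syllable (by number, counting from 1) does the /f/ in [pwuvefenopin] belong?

Nuclei (vowels): u, e, e, o, i → 5 syllables.
/u…e/ gap (V1→V2): /v/ is a single consonant, so it becomes the next onset.
/e…e/ gap (V2→V3): /f/ → onset of the next syllable (single consonants are always licit onsets).
/e…o/ gap (V3→V4): /n/ is a single consonant, so it becomes the next onset.
/o…i/ gap (V4→V5): just /p/ — single C goes to the following onset.
So the parse is pwu.ve.fe.no.pin.
The /f/ is in the onset of syllable 3 (/fe/).

3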